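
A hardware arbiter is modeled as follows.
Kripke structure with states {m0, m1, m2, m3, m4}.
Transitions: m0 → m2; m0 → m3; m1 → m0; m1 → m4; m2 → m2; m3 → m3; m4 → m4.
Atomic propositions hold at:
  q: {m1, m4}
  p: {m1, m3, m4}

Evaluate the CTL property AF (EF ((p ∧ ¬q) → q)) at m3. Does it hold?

Sat(¬q) = {m0, m2, m3}
Sat(p ∧ ¬q) = {m3}
Sat((p ∧ ¬q) → q) = {m0, m1, m2, m4}
EF ((p ∧ ¬q) → q): least fixpoint, start Z0 = {m0, m1, m2, m4}, add states with some successor in Z. Already a fixed point.
Sat(EF ((p ∧ ¬q) → q)) = {m0, m1, m2, m4}
AF (EF ((p ∧ ¬q) → q)): least fixpoint, start Z0 = {m0, m1, m2, m4}, add states with every successor in Z. Already a fixed point.
Sat(AF (EF ((p ∧ ¬q) → q))) = {m0, m1, m2, m4}
m3 ∉ Sat(AF (EF ((p ∧ ¬q) → q))) = {m0, m1, m2, m4}, so the formula does not hold at m3.

No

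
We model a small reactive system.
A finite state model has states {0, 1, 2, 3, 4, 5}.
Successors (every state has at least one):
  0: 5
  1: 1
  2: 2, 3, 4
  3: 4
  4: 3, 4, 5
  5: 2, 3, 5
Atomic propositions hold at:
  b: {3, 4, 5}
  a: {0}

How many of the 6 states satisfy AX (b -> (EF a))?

EF a: least fixpoint, start Z0 = {0}, add states with some successor in Z. Already a fixed point.
Sat(EF a) = {0}
Sat(b -> (EF a)) = {0, 1, 2}
Sat(AX (b -> (EF a))) = {s : every successor in {0, 1, 2}} = {1}
|Sat(AX (b -> (EF a)))| = |{1}| = 1.

1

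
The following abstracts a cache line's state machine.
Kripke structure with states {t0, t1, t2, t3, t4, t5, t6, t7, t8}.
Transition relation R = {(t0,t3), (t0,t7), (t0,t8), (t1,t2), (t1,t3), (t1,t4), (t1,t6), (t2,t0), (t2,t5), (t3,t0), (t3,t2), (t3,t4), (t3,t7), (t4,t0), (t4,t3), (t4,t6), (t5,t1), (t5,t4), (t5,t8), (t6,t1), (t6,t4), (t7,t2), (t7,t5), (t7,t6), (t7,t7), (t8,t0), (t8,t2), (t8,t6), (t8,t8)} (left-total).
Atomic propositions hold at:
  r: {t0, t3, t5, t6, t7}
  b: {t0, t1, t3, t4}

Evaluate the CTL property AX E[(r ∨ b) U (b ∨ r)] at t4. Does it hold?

Yes

Sat(r ∨ b) = {t0, t1, t3, t4, t5, t6, t7}
Sat(b ∨ r) = {t0, t1, t3, t4, t5, t6, t7}
E[(r ∨ b) U (b ∨ r)]: least fixpoint, start Z0 = Sat((b ∨ r)) = {t0, t1, t3, t4, t5, t6, t7}, add states in Sat(r ∨ b) with some successor in Z. Already a fixed point.
Sat(E[(r ∨ b) U (b ∨ r)]) = {t0, t1, t3, t4, t5, t6, t7}
Sat(AX E[(r ∨ b) U (b ∨ r)]) = {s : every successor in {t0, t1, t3, t4, t5, t6, t7}} = {t2, t4, t6}
t4 ∈ Sat(AX E[(r ∨ b) U (b ∨ r)]) = {t2, t4, t6}, so the formula holds at t4.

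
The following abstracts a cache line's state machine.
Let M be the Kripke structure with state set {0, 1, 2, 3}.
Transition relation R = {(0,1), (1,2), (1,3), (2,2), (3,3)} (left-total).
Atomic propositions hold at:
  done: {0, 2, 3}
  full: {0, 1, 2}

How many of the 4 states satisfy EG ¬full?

Sat(¬full) = {3}
EG ¬full: greatest fixpoint, start Z0 = {3}, keep only states in Sat with some successor in Z. Already a fixed point.
Sat(EG ¬full) = {3}
|Sat(EG ¬full)| = |{3}| = 1.

1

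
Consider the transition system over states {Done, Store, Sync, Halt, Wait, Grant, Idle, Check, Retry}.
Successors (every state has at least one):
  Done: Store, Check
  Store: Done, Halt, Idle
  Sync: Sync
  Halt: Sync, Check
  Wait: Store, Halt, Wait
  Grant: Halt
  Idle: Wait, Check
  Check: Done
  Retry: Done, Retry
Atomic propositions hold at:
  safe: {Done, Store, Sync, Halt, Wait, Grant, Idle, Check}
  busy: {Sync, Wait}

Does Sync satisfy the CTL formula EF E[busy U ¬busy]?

Sat(¬busy) = {Done, Store, Halt, Grant, Idle, Check, Retry}
E[busy U ¬busy]: least fixpoint, start Z0 = Sat(¬busy) = {Done, Store, Halt, Grant, Idle, Check, Retry}, add states in Sat(busy) with some successor in Z. Z1 = {Done, Store, Halt, Wait, Grant, Idle, Check, Retry}; fixed.
Sat(E[busy U ¬busy]) = {Done, Store, Halt, Wait, Grant, Idle, Check, Retry}
EF E[busy U ¬busy]: least fixpoint, start Z0 = {Done, Store, Halt, Wait, Grant, Idle, Check, Retry}, add states with some successor in Z. Already a fixed point.
Sat(EF E[busy U ¬busy]) = {Done, Store, Halt, Wait, Grant, Idle, Check, Retry}
Sync ∉ Sat(EF E[busy U ¬busy]) = {Done, Store, Halt, Wait, Grant, Idle, Check, Retry}, so the formula does not hold at Sync.

No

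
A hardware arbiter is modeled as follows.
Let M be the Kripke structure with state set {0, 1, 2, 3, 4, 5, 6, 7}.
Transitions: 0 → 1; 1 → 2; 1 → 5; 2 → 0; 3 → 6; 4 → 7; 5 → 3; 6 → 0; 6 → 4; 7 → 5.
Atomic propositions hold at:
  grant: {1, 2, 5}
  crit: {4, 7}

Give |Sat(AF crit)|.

2

AF crit: least fixpoint, start Z0 = {4, 7}, add states with every successor in Z. Already a fixed point.
Sat(AF crit) = {4, 7}
|Sat(AF crit)| = |{4, 7}| = 2.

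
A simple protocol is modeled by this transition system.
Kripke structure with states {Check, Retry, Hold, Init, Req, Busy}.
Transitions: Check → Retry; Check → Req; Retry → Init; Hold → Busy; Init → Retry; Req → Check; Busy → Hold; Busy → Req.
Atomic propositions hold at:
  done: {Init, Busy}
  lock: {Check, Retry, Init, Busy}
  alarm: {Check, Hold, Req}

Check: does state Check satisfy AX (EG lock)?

EG lock: greatest fixpoint, start Z0 = {Check, Retry, Init, Busy}, keep only states in Sat with some successor in Z. Z1 = {Check, Retry, Init}; fixed.
Sat(EG lock) = {Check, Retry, Init}
Sat(AX (EG lock)) = {s : every successor in {Check, Retry, Init}} = {Retry, Init, Req}
Check ∉ Sat(AX (EG lock)) = {Retry, Init, Req}, so the formula does not hold at Check.

No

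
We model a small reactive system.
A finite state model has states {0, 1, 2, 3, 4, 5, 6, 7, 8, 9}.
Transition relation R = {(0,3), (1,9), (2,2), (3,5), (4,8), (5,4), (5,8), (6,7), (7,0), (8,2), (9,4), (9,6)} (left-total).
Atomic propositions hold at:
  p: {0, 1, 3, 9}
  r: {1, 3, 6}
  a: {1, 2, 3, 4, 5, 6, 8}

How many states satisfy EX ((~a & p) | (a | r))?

Sat(~a) = {0, 7, 9}
Sat(~a & p) = {0, 9}
Sat(a | r) = {1, 2, 3, 4, 5, 6, 8}
Sat((~a & p) | (a | r)) = {0, 1, 2, 3, 4, 5, 6, 8, 9}
Sat(EX ((~a & p) | (a | r))) = {s : some successor in {0, 1, 2, 3, 4, 5, 6, 8, 9}} = {0, 1, 2, 3, 4, 5, 7, 8, 9}
|Sat(EX ((~a & p) | (a | r)))| = |{0, 1, 2, 3, 4, 5, 7, 8, 9}| = 9.

9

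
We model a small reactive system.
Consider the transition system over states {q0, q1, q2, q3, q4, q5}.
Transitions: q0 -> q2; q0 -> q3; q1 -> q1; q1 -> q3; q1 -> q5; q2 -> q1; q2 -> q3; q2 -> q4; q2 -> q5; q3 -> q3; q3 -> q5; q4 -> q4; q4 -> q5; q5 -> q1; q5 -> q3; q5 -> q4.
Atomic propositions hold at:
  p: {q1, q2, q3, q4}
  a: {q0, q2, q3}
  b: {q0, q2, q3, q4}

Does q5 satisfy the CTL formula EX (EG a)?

Yes

EG a: greatest fixpoint, start Z0 = {q0, q2, q3}, keep only states in Sat with some successor in Z. Already a fixed point.
Sat(EG a) = {q0, q2, q3}
Sat(EX (EG a)) = {s : some successor in {q0, q2, q3}} = {q0, q1, q2, q3, q5}
q5 ∈ Sat(EX (EG a)) = {q0, q1, q2, q3, q5}, so the formula holds at q5.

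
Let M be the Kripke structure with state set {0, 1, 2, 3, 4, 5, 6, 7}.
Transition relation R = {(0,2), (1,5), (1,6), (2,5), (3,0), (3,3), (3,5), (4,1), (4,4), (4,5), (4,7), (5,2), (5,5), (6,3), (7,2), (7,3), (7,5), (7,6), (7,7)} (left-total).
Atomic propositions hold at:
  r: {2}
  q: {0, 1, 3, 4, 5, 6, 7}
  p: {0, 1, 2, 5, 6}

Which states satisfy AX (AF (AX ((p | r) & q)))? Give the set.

{0}

Sat(p | r) = {0, 1, 2, 5, 6}
Sat((p | r) & q) = {0, 1, 5, 6}
Sat(AX ((p | r) & q)) = {s : every successor in {0, 1, 5, 6}} = {1, 2}
AF (AX ((p | r) & q)): least fixpoint, start Z0 = {1, 2}, add states with every successor in Z. Z1 = {0, 1, 2}; fixed.
Sat(AF (AX ((p | r) & q))) = {0, 1, 2}
Sat(AX (AF (AX ((p | r) & q)))) = {s : every successor in {0, 1, 2}} = {0}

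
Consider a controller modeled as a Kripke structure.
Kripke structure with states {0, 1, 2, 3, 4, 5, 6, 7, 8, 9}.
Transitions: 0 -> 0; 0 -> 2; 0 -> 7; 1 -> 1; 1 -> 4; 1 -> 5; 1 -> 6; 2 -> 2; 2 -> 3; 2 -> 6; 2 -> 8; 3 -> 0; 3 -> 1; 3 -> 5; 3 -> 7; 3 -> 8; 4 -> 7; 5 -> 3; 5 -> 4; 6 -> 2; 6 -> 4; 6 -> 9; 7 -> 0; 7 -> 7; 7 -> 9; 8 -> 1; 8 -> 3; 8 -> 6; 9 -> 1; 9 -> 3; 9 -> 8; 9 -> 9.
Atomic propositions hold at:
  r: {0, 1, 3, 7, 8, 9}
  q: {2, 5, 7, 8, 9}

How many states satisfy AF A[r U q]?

A[r U q]: least fixpoint, start Z0 = Sat(q) = {2, 5, 7, 8, 9}, add states in Sat(r) with every successor in Z. Already a fixed point.
Sat(A[r U q]) = {2, 5, 7, 8, 9}
AF A[r U q]: least fixpoint, start Z0 = {2, 5, 7, 8, 9}, add states with every successor in Z. Z1 = {2, 4, 5, 7, 8, 9}; Z2 = {2, 4, 5, 6, 7, 8, 9}; fixed.
Sat(AF A[r U q]) = {2, 4, 5, 6, 7, 8, 9}
|Sat(AF A[r U q])| = |{2, 4, 5, 6, 7, 8, 9}| = 7.

7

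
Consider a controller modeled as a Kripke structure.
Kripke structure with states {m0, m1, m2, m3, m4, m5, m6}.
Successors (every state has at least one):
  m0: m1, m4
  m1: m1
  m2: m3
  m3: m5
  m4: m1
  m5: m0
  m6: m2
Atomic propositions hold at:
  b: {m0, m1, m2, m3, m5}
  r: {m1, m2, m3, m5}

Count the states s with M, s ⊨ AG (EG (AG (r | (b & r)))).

Sat(b & r) = {m1, m2, m3, m5}
Sat(r | (b & r)) = {m1, m2, m3, m5}
AG (r | (b & r)): greatest fixpoint, start Z0 = {m1, m2, m3, m5}, keep only states in Sat with every successor in Z. Z1 = {m1, m2, m3}; Z2 = {m1, m2}; Z3 = {m1}; fixed.
Sat(AG (r | (b & r))) = {m1}
EG (AG (r | (b & r))): greatest fixpoint, start Z0 = {m1}, keep only states in Sat with some successor in Z. Already a fixed point.
Sat(EG (AG (r | (b & r)))) = {m1}
AG (EG (AG (r | (b & r)))): greatest fixpoint, start Z0 = {m1}, keep only states in Sat with every successor in Z. Already a fixed point.
Sat(AG (EG (AG (r | (b & r))))) = {m1}
|Sat(AG (EG (AG (r | (b & r)))))| = |{m1}| = 1.

1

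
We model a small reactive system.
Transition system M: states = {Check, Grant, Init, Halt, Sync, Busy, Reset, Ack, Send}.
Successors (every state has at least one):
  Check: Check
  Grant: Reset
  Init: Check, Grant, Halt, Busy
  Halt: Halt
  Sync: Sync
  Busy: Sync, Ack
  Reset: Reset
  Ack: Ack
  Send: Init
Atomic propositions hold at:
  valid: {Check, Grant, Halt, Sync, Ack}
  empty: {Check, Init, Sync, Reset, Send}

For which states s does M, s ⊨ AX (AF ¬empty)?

Sat(¬empty) = {Grant, Halt, Busy, Ack}
AF ¬empty: least fixpoint, start Z0 = {Grant, Halt, Busy, Ack}, add states with every successor in Z. Already a fixed point.
Sat(AF ¬empty) = {Grant, Halt, Busy, Ack}
Sat(AX (AF ¬empty)) = {s : every successor in {Grant, Halt, Busy, Ack}} = {Halt, Ack}

{Halt, Ack}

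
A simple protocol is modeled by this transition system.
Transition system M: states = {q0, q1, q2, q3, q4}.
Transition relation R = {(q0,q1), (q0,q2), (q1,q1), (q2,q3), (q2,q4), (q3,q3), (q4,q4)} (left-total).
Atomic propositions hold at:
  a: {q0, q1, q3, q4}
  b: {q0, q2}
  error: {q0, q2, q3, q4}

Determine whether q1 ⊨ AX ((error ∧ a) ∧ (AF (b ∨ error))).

No

Sat(error ∧ a) = {q0, q3, q4}
Sat(b ∨ error) = {q0, q2, q3, q4}
AF (b ∨ error): least fixpoint, start Z0 = {q0, q2, q3, q4}, add states with every successor in Z. Already a fixed point.
Sat(AF (b ∨ error)) = {q0, q2, q3, q4}
Sat((error ∧ a) ∧ (AF (b ∨ error))) = {q0, q3, q4}
Sat(AX ((error ∧ a) ∧ (AF (b ∨ error)))) = {s : every successor in {q0, q3, q4}} = {q2, q3, q4}
q1 ∉ Sat(AX ((error ∧ a) ∧ (AF (b ∨ error)))) = {q2, q3, q4}, so the formula does not hold at q1.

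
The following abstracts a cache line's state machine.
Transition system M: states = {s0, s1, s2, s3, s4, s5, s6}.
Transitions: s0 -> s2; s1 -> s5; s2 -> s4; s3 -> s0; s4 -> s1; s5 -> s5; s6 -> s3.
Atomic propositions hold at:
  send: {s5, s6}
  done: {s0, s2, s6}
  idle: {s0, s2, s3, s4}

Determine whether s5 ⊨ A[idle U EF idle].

No

EF idle: least fixpoint, start Z0 = {s0, s2, s3, s4}, add states with some successor in Z. Z1 = {s0, s2, s3, s4, s6}; fixed.
Sat(EF idle) = {s0, s2, s3, s4, s6}
A[idle U EF idle]: least fixpoint, start Z0 = Sat(EF idle) = {s0, s2, s3, s4, s6}, add states in Sat(idle) with every successor in Z. Already a fixed point.
Sat(A[idle U EF idle]) = {s0, s2, s3, s4, s6}
s5 ∉ Sat(A[idle U EF idle]) = {s0, s2, s3, s4, s6}, so the formula does not hold at s5.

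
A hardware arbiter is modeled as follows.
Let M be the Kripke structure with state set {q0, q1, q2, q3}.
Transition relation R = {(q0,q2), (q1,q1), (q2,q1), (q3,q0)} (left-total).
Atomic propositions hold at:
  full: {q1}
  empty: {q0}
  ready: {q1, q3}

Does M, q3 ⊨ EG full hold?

EG full: greatest fixpoint, start Z0 = {q1}, keep only states in Sat with some successor in Z. Already a fixed point.
Sat(EG full) = {q1}
q3 ∉ Sat(EG full) = {q1}, so the formula does not hold at q3.

No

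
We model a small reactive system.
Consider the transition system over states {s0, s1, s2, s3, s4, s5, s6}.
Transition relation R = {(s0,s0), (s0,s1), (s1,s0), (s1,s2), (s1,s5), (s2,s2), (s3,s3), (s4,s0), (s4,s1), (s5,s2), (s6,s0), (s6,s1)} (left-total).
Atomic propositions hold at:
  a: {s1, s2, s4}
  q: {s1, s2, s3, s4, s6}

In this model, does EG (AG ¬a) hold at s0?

No

Sat(¬a) = {s0, s3, s5, s6}
AG ¬a: greatest fixpoint, start Z0 = {s0, s3, s5, s6}, keep only states in Sat with every successor in Z. Z1 = {s3}; fixed.
Sat(AG ¬a) = {s3}
EG (AG ¬a): greatest fixpoint, start Z0 = {s3}, keep only states in Sat with some successor in Z. Already a fixed point.
Sat(EG (AG ¬a)) = {s3}
s0 ∉ Sat(EG (AG ¬a)) = {s3}, so the formula does not hold at s0.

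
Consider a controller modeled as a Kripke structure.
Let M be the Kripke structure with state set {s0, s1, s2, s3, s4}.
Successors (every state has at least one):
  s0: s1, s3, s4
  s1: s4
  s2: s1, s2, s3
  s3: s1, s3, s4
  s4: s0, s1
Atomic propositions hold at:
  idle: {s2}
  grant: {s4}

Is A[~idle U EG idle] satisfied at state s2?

Sat(~idle) = {s0, s1, s3, s4}
EG idle: greatest fixpoint, start Z0 = {s2}, keep only states in Sat with some successor in Z. Already a fixed point.
Sat(EG idle) = {s2}
A[~idle U EG idle]: least fixpoint, start Z0 = Sat(EG idle) = {s2}, add states in Sat(~idle) with every successor in Z. Already a fixed point.
Sat(A[~idle U EG idle]) = {s2}
s2 ∈ Sat(A[~idle U EG idle]) = {s2}, so the formula holds at s2.

Yes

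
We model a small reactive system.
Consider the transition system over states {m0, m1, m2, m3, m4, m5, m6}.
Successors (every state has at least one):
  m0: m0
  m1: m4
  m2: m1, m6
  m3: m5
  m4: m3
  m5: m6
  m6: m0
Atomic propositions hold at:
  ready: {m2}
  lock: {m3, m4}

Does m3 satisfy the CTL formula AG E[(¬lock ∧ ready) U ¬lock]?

Sat(¬lock) = {m0, m1, m2, m5, m6}
Sat(¬lock ∧ ready) = {m2}
E[(¬lock ∧ ready) U ¬lock]: least fixpoint, start Z0 = Sat(¬lock) = {m0, m1, m2, m5, m6}, add states in Sat(¬lock ∧ ready) with some successor in Z. Already a fixed point.
Sat(E[(¬lock ∧ ready) U ¬lock]) = {m0, m1, m2, m5, m6}
AG E[(¬lock ∧ ready) U ¬lock]: greatest fixpoint, start Z0 = {m0, m1, m2, m5, m6}, keep only states in Sat with every successor in Z. Z1 = {m0, m2, m5, m6}; Z2 = {m0, m5, m6}; fixed.
Sat(AG E[(¬lock ∧ ready) U ¬lock]) = {m0, m5, m6}
m3 ∉ Sat(AG E[(¬lock ∧ ready) U ¬lock]) = {m0, m5, m6}, so the formula does not hold at m3.

No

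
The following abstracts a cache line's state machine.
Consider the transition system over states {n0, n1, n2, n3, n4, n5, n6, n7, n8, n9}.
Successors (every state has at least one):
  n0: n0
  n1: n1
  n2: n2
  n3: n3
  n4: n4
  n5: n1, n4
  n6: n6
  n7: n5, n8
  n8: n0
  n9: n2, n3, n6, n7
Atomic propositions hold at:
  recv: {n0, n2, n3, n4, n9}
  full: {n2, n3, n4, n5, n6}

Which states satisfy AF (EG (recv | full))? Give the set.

{n0, n2, n3, n4, n5, n6, n7, n8, n9}

Sat(recv | full) = {n0, n2, n3, n4, n5, n6, n9}
EG (recv | full): greatest fixpoint, start Z0 = {n0, n2, n3, n4, n5, n6, n9}, keep only states in Sat with some successor in Z. Already a fixed point.
Sat(EG (recv | full)) = {n0, n2, n3, n4, n5, n6, n9}
AF (EG (recv | full)): least fixpoint, start Z0 = {n0, n2, n3, n4, n5, n6, n9}, add states with every successor in Z. Z1 = {n0, n2, n3, n4, n5, n6, n8, n9}; Z2 = {n0, n2, n3, n4, n5, n6, n7, n8, n9}; fixed.
Sat(AF (EG (recv | full))) = {n0, n2, n3, n4, n5, n6, n7, n8, n9}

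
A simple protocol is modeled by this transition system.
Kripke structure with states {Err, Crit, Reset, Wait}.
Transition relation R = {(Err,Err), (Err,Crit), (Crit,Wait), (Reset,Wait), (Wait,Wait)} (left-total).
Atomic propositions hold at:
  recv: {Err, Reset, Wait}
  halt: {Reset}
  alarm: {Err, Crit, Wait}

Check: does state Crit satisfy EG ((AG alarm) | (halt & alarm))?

AG alarm: greatest fixpoint, start Z0 = {Err, Crit, Wait}, keep only states in Sat with every successor in Z. Already a fixed point.
Sat(AG alarm) = {Err, Crit, Wait}
Sat(halt & alarm) = ∅
Sat((AG alarm) | (halt & alarm)) = {Err, Crit, Wait}
EG ((AG alarm) | (halt & alarm)): greatest fixpoint, start Z0 = {Err, Crit, Wait}, keep only states in Sat with some successor in Z. Already a fixed point.
Sat(EG ((AG alarm) | (halt & alarm))) = {Err, Crit, Wait}
Crit ∈ Sat(EG ((AG alarm) | (halt & alarm))) = {Err, Crit, Wait}, so the formula holds at Crit.

Yes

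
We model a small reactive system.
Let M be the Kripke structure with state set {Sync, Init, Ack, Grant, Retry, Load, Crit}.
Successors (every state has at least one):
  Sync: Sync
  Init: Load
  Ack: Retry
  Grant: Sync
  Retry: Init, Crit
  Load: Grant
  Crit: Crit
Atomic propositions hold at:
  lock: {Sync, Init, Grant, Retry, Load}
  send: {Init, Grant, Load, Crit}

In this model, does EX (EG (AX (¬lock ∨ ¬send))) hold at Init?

No

Sat(¬lock) = {Ack, Crit}
Sat(¬send) = {Sync, Ack, Retry}
Sat(¬lock ∨ ¬send) = {Sync, Ack, Retry, Crit}
Sat(AX (¬lock ∨ ¬send)) = {s : every successor in {Sync, Ack, Retry, Crit}} = {Sync, Ack, Grant, Crit}
EG (AX (¬lock ∨ ¬send)): greatest fixpoint, start Z0 = {Sync, Ack, Grant, Crit}, keep only states in Sat with some successor in Z. Z1 = {Sync, Grant, Crit}; fixed.
Sat(EG (AX (¬lock ∨ ¬send))) = {Sync, Grant, Crit}
Sat(EX (EG (AX (¬lock ∨ ¬send)))) = {s : some successor in {Sync, Grant, Crit}} = {Sync, Grant, Retry, Load, Crit}
Init ∉ Sat(EX (EG (AX (¬lock ∨ ¬send)))) = {Sync, Grant, Retry, Load, Crit}, so the formula does not hold at Init.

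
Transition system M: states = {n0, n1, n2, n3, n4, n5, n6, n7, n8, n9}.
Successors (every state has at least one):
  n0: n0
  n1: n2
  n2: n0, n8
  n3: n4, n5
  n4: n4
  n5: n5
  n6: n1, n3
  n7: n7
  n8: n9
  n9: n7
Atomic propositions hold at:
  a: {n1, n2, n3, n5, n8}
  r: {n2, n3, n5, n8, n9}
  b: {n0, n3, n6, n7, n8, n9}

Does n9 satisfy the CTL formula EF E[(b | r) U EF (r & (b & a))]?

No

Sat(b | r) = {n0, n2, n3, n5, n6, n7, n8, n9}
Sat(b & a) = {n3, n8}
Sat(r & (b & a)) = {n3, n8}
EF (r & (b & a)): least fixpoint, start Z0 = {n3, n8}, add states with some successor in Z. Z1 = {n2, n3, n6, n8}; Z2 = {n1, n2, n3, n6, n8}; fixed.
Sat(EF (r & (b & a))) = {n1, n2, n3, n6, n8}
E[(b | r) U EF (r & (b & a))]: least fixpoint, start Z0 = Sat(EF (r & (b & a))) = {n1, n2, n3, n6, n8}, add states in Sat(b | r) with some successor in Z. Already a fixed point.
Sat(E[(b | r) U EF (r & (b & a))]) = {n1, n2, n3, n6, n8}
EF E[(b | r) U EF (r & (b & a))]: least fixpoint, start Z0 = {n1, n2, n3, n6, n8}, add states with some successor in Z. Already a fixed point.
Sat(EF E[(b | r) U EF (r & (b & a))]) = {n1, n2, n3, n6, n8}
n9 ∉ Sat(EF E[(b | r) U EF (r & (b & a))]) = {n1, n2, n3, n6, n8}, so the formula does not hold at n9.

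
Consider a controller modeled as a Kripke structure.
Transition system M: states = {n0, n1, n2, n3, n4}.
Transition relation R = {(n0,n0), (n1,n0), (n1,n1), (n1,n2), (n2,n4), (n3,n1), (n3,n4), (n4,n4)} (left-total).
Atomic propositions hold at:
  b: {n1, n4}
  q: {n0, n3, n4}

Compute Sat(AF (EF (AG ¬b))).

Sat(¬b) = {n0, n2, n3}
AG ¬b: greatest fixpoint, start Z0 = {n0, n2, n3}, keep only states in Sat with every successor in Z. Z1 = {n0}; fixed.
Sat(AG ¬b) = {n0}
EF (AG ¬b): least fixpoint, start Z0 = {n0}, add states with some successor in Z. Z1 = {n0, n1}; Z2 = {n0, n1, n3}; fixed.
Sat(EF (AG ¬b)) = {n0, n1, n3}
AF (EF (AG ¬b)): least fixpoint, start Z0 = {n0, n1, n3}, add states with every successor in Z. Already a fixed point.
Sat(AF (EF (AG ¬b))) = {n0, n1, n3}

{n0, n1, n3}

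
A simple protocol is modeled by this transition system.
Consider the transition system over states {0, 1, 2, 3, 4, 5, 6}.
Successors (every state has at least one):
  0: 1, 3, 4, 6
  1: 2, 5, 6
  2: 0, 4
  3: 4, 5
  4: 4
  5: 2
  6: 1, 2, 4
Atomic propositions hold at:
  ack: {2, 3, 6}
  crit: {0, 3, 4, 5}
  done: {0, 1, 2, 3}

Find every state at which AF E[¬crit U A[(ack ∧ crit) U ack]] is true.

{1, 2, 3, 5, 6}

Sat(¬crit) = {1, 2, 6}
Sat(ack ∧ crit) = {3}
A[(ack ∧ crit) U ack]: least fixpoint, start Z0 = Sat(ack) = {2, 3, 6}, add states in Sat(ack ∧ crit) with every successor in Z. Already a fixed point.
Sat(A[(ack ∧ crit) U ack]) = {2, 3, 6}
E[¬crit U A[(ack ∧ crit) U ack]]: least fixpoint, start Z0 = Sat(A[(ack ∧ crit) U ack]) = {2, 3, 6}, add states in Sat(¬crit) with some successor in Z. Z1 = {1, 2, 3, 6}; fixed.
Sat(E[¬crit U A[(ack ∧ crit) U ack]]) = {1, 2, 3, 6}
AF E[¬crit U A[(ack ∧ crit) U ack]]: least fixpoint, start Z0 = {1, 2, 3, 6}, add states with every successor in Z. Z1 = {1, 2, 3, 5, 6}; fixed.
Sat(AF E[¬crit U A[(ack ∧ crit) U ack]]) = {1, 2, 3, 5, 6}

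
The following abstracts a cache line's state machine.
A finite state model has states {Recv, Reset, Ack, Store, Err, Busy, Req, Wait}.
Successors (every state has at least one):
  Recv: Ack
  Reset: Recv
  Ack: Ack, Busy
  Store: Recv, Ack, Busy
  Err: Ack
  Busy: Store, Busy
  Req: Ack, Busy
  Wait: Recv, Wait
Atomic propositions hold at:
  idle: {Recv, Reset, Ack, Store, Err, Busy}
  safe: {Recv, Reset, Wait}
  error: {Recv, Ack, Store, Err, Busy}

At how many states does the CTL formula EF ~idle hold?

Sat(~idle) = {Req, Wait}
EF ~idle: least fixpoint, start Z0 = {Req, Wait}, add states with some successor in Z. Already a fixed point.
Sat(EF ~idle) = {Req, Wait}
|Sat(EF ~idle)| = |{Req, Wait}| = 2.

2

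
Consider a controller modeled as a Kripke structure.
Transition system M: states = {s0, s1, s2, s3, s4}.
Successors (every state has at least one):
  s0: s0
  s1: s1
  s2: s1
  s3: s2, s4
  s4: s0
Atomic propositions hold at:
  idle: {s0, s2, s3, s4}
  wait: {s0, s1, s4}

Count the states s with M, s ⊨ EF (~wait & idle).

Sat(~wait) = {s2, s3}
Sat(~wait & idle) = {s2, s3}
EF (~wait & idle): least fixpoint, start Z0 = {s2, s3}, add states with some successor in Z. Already a fixed point.
Sat(EF (~wait & idle)) = {s2, s3}
|Sat(EF (~wait & idle))| = |{s2, s3}| = 2.

2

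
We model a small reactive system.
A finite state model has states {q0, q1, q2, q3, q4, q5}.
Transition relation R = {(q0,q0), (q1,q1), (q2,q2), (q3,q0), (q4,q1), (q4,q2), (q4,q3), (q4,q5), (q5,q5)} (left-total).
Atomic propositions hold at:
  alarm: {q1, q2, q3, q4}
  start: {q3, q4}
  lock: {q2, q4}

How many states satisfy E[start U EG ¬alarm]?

Sat(¬alarm) = {q0, q5}
EG ¬alarm: greatest fixpoint, start Z0 = {q0, q5}, keep only states in Sat with some successor in Z. Already a fixed point.
Sat(EG ¬alarm) = {q0, q5}
E[start U EG ¬alarm]: least fixpoint, start Z0 = Sat(EG ¬alarm) = {q0, q5}, add states in Sat(start) with some successor in Z. Z1 = {q0, q3, q4, q5}; fixed.
Sat(E[start U EG ¬alarm]) = {q0, q3, q4, q5}
|Sat(E[start U EG ¬alarm])| = |{q0, q3, q4, q5}| = 4.

4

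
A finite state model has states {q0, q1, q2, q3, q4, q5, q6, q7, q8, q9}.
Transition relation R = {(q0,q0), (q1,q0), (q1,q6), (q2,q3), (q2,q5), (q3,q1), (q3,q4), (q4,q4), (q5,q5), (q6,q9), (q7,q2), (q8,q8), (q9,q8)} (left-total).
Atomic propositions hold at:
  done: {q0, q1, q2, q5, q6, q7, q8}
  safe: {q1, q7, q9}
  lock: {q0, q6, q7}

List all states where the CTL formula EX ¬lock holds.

{q2, q3, q4, q5, q6, q7, q8, q9}

Sat(¬lock) = {q1, q2, q3, q4, q5, q8, q9}
Sat(EX ¬lock) = {s : some successor in {q1, q2, q3, q4, q5, q8, q9}} = {q2, q3, q4, q5, q6, q7, q8, q9}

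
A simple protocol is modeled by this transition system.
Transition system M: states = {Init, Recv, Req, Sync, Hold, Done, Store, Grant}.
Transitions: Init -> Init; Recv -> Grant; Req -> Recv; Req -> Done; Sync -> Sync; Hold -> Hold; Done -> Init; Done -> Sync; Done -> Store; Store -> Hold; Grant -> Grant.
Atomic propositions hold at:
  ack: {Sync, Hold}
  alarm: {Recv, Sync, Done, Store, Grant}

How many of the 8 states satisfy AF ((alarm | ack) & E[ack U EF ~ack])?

5

Sat(alarm | ack) = {Recv, Sync, Hold, Done, Store, Grant}
Sat(~ack) = {Init, Recv, Req, Done, Store, Grant}
EF ~ack: least fixpoint, start Z0 = {Init, Recv, Req, Done, Store, Grant}, add states with some successor in Z. Already a fixed point.
Sat(EF ~ack) = {Init, Recv, Req, Done, Store, Grant}
E[ack U EF ~ack]: least fixpoint, start Z0 = Sat(EF ~ack) = {Init, Recv, Req, Done, Store, Grant}, add states in Sat(ack) with some successor in Z. Already a fixed point.
Sat(E[ack U EF ~ack]) = {Init, Recv, Req, Done, Store, Grant}
Sat((alarm | ack) & E[ack U EF ~ack]) = {Recv, Done, Store, Grant}
AF ((alarm | ack) & E[ack U EF ~ack]): least fixpoint, start Z0 = {Recv, Done, Store, Grant}, add states with every successor in Z. Z1 = {Recv, Req, Done, Store, Grant}; fixed.
Sat(AF ((alarm | ack) & E[ack U EF ~ack])) = {Recv, Req, Done, Store, Grant}
|Sat(AF ((alarm | ack) & E[ack U EF ~ack]))| = |{Recv, Req, Done, Store, Grant}| = 5.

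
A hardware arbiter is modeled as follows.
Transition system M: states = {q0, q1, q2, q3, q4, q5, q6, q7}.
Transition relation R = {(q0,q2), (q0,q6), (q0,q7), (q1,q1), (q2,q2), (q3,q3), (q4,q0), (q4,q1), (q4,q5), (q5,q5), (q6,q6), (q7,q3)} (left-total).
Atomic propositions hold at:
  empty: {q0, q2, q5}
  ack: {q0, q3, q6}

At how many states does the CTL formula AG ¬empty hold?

4

Sat(¬empty) = {q1, q3, q4, q6, q7}
AG ¬empty: greatest fixpoint, start Z0 = {q1, q3, q4, q6, q7}, keep only states in Sat with every successor in Z. Z1 = {q1, q3, q6, q7}; fixed.
Sat(AG ¬empty) = {q1, q3, q6, q7}
|Sat(AG ¬empty)| = |{q1, q3, q6, q7}| = 4.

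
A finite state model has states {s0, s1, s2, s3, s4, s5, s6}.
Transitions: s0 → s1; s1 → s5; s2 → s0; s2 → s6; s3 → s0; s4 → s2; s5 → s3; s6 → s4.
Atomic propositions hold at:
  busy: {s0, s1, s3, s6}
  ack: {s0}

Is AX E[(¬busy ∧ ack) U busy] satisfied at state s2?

Sat(¬busy) = {s2, s4, s5}
Sat(¬busy ∧ ack) = ∅
E[(¬busy ∧ ack) U busy]: least fixpoint, start Z0 = Sat(busy) = {s0, s1, s3, s6}, add states in Sat(¬busy ∧ ack) with some successor in Z. Already a fixed point.
Sat(E[(¬busy ∧ ack) U busy]) = {s0, s1, s3, s6}
Sat(AX E[(¬busy ∧ ack) U busy]) = {s : every successor in {s0, s1, s3, s6}} = {s0, s2, s3, s5}
s2 ∈ Sat(AX E[(¬busy ∧ ack) U busy]) = {s0, s2, s3, s5}, so the formula holds at s2.

Yes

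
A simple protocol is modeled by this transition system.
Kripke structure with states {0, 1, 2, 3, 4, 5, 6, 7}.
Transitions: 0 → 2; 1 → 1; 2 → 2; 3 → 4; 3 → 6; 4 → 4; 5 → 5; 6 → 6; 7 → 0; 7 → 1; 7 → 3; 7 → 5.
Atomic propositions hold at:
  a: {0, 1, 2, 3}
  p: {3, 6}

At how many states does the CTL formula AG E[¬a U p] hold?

Sat(¬a) = {4, 5, 6, 7}
E[¬a U p]: least fixpoint, start Z0 = Sat(p) = {3, 6}, add states in Sat(¬a) with some successor in Z. Z1 = {3, 6, 7}; fixed.
Sat(E[¬a U p]) = {3, 6, 7}
AG E[¬a U p]: greatest fixpoint, start Z0 = {3, 6, 7}, keep only states in Sat with every successor in Z. Z1 = {6}; fixed.
Sat(AG E[¬a U p]) = {6}
|Sat(AG E[¬a U p])| = |{6}| = 1.

1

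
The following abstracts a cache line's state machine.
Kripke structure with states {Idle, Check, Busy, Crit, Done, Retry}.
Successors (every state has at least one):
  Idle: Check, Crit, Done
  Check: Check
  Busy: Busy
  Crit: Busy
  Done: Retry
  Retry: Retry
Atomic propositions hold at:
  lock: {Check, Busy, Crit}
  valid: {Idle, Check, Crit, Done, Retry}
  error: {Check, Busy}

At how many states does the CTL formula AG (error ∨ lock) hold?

Sat(error ∨ lock) = {Check, Busy, Crit}
AG (error ∨ lock): greatest fixpoint, start Z0 = {Check, Busy, Crit}, keep only states in Sat with every successor in Z. Already a fixed point.
Sat(AG (error ∨ lock)) = {Check, Busy, Crit}
|Sat(AG (error ∨ lock))| = |{Check, Busy, Crit}| = 3.

3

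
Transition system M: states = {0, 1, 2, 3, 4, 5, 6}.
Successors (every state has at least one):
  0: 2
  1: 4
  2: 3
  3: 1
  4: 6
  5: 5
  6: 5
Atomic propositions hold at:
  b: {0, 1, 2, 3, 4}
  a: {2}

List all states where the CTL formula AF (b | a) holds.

Sat(b | a) = {0, 1, 2, 3, 4}
AF (b | a): least fixpoint, start Z0 = {0, 1, 2, 3, 4}, add states with every successor in Z. Already a fixed point.
Sat(AF (b | a)) = {0, 1, 2, 3, 4}

{0, 1, 2, 3, 4}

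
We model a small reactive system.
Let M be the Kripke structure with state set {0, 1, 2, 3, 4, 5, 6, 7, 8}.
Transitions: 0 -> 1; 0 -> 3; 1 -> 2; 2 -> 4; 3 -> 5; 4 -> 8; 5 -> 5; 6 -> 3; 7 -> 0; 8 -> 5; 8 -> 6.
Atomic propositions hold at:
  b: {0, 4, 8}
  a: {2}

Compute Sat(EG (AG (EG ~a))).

{3, 4, 5, 6, 8}

Sat(~a) = {0, 1, 3, 4, 5, 6, 7, 8}
EG ~a: greatest fixpoint, start Z0 = {0, 1, 3, 4, 5, 6, 7, 8}, keep only states in Sat with some successor in Z. Z1 = {0, 3, 4, 5, 6, 7, 8}; fixed.
Sat(EG ~a) = {0, 3, 4, 5, 6, 7, 8}
AG (EG ~a): greatest fixpoint, start Z0 = {0, 3, 4, 5, 6, 7, 8}, keep only states in Sat with every successor in Z. Z1 = {3, 4, 5, 6, 7, 8}; Z2 = {3, 4, 5, 6, 8}; fixed.
Sat(AG (EG ~a)) = {3, 4, 5, 6, 8}
EG (AG (EG ~a)): greatest fixpoint, start Z0 = {3, 4, 5, 6, 8}, keep only states in Sat with some successor in Z. Already a fixed point.
Sat(EG (AG (EG ~a))) = {3, 4, 5, 6, 8}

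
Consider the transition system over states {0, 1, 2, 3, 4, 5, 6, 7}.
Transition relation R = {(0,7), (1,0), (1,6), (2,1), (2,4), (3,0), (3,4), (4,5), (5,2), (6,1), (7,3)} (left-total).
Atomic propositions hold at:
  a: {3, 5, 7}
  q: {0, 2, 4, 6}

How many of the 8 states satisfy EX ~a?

Sat(~a) = {0, 1, 2, 4, 6}
Sat(EX ~a) = {s : some successor in {0, 1, 2, 4, 6}} = {1, 2, 3, 5, 6}
|Sat(EX ~a)| = |{1, 2, 3, 5, 6}| = 5.

5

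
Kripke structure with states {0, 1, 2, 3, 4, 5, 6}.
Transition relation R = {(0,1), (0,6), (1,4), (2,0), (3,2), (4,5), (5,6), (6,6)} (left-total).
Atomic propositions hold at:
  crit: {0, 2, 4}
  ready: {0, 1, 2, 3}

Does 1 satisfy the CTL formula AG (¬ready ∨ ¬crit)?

Yes

Sat(¬ready) = {4, 5, 6}
Sat(¬crit) = {1, 3, 5, 6}
Sat(¬ready ∨ ¬crit) = {1, 3, 4, 5, 6}
AG (¬ready ∨ ¬crit): greatest fixpoint, start Z0 = {1, 3, 4, 5, 6}, keep only states in Sat with every successor in Z. Z1 = {1, 4, 5, 6}; fixed.
Sat(AG (¬ready ∨ ¬crit)) = {1, 4, 5, 6}
1 ∈ Sat(AG (¬ready ∨ ¬crit)) = {1, 4, 5, 6}, so the formula holds at 1.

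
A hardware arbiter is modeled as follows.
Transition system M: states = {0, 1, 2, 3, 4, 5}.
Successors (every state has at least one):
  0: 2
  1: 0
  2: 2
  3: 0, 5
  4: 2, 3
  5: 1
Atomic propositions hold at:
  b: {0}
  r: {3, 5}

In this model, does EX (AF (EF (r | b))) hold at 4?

Sat(r | b) = {0, 3, 5}
EF (r | b): least fixpoint, start Z0 = {0, 3, 5}, add states with some successor in Z. Z1 = {0, 1, 3, 4, 5}; fixed.
Sat(EF (r | b)) = {0, 1, 3, 4, 5}
AF (EF (r | b)): least fixpoint, start Z0 = {0, 1, 3, 4, 5}, add states with every successor in Z. Already a fixed point.
Sat(AF (EF (r | b))) = {0, 1, 3, 4, 5}
Sat(EX (AF (EF (r | b)))) = {s : some successor in {0, 1, 3, 4, 5}} = {1, 3, 4, 5}
4 ∈ Sat(EX (AF (EF (r | b)))) = {1, 3, 4, 5}, so the formula holds at 4.

Yes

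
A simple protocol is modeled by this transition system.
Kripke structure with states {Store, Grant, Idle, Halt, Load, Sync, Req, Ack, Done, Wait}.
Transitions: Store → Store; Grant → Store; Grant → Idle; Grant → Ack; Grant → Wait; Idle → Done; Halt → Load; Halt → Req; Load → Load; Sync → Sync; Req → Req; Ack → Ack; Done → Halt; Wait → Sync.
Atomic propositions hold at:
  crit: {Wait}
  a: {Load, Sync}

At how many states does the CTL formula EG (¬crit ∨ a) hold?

9

Sat(¬crit) = {Store, Grant, Idle, Halt, Load, Sync, Req, Ack, Done}
Sat(¬crit ∨ a) = {Store, Grant, Idle, Halt, Load, Sync, Req, Ack, Done}
EG (¬crit ∨ a): greatest fixpoint, start Z0 = {Store, Grant, Idle, Halt, Load, Sync, Req, Ack, Done}, keep only states in Sat with some successor in Z. Already a fixed point.
Sat(EG (¬crit ∨ a)) = {Store, Grant, Idle, Halt, Load, Sync, Req, Ack, Done}
|Sat(EG (¬crit ∨ a))| = |{Store, Grant, Idle, Halt, Load, Sync, Req, Ack, Done}| = 9.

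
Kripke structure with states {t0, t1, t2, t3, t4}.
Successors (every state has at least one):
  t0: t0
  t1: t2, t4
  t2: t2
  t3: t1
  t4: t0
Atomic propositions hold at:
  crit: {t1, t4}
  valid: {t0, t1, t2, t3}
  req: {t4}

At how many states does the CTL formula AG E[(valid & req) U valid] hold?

2

Sat(valid & req) = ∅
E[(valid & req) U valid]: least fixpoint, start Z0 = Sat(valid) = {t0, t1, t2, t3}, add states in Sat(valid & req) with some successor in Z. Already a fixed point.
Sat(E[(valid & req) U valid]) = {t0, t1, t2, t3}
AG E[(valid & req) U valid]: greatest fixpoint, start Z0 = {t0, t1, t2, t3}, keep only states in Sat with every successor in Z. Z1 = {t0, t2, t3}; Z2 = {t0, t2}; fixed.
Sat(AG E[(valid & req) U valid]) = {t0, t2}
|Sat(AG E[(valid & req) U valid])| = |{t0, t2}| = 2.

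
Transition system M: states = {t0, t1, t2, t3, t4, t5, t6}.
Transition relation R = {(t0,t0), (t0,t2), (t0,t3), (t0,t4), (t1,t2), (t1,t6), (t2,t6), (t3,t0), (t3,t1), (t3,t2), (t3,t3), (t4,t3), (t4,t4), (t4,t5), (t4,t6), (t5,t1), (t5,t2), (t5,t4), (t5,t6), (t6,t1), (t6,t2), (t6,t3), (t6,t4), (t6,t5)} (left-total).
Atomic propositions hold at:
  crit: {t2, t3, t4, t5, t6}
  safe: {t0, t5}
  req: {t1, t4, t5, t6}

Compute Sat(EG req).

EG req: greatest fixpoint, start Z0 = {t1, t4, t5, t6}, keep only states in Sat with some successor in Z. Already a fixed point.
Sat(EG req) = {t1, t4, t5, t6}

{t1, t4, t5, t6}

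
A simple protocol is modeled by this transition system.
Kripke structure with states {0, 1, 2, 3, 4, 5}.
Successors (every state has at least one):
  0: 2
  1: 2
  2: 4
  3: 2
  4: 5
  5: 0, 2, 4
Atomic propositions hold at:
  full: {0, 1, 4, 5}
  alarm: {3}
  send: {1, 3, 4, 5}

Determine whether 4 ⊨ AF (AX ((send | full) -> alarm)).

No

Sat(send | full) = {0, 1, 3, 4, 5}
Sat((send | full) -> alarm) = {2, 3}
Sat(AX ((send | full) -> alarm)) = {s : every successor in {2, 3}} = {0, 1, 3}
AF (AX ((send | full) -> alarm)): least fixpoint, start Z0 = {0, 1, 3}, add states with every successor in Z. Already a fixed point.
Sat(AF (AX ((send | full) -> alarm))) = {0, 1, 3}
4 ∉ Sat(AF (AX ((send | full) -> alarm))) = {0, 1, 3}, so the formula does not hold at 4.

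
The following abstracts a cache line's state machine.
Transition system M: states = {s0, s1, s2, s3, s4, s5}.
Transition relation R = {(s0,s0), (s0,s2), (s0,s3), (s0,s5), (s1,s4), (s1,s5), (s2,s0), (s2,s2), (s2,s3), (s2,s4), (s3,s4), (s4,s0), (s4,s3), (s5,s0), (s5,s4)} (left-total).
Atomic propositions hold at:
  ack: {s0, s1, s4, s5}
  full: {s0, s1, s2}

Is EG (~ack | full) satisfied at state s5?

Sat(~ack) = {s2, s3}
Sat(~ack | full) = {s0, s1, s2, s3}
EG (~ack | full): greatest fixpoint, start Z0 = {s0, s1, s2, s3}, keep only states in Sat with some successor in Z. Z1 = {s0, s2}; fixed.
Sat(EG (~ack | full)) = {s0, s2}
s5 ∉ Sat(EG (~ack | full)) = {s0, s2}, so the formula does not hold at s5.

No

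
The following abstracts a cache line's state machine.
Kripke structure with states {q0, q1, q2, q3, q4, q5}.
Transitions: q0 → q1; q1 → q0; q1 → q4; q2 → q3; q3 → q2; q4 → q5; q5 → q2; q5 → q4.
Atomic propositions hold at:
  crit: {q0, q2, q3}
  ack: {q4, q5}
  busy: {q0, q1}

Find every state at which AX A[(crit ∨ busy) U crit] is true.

Sat(crit ∨ busy) = {q0, q1, q2, q3}
A[(crit ∨ busy) U crit]: least fixpoint, start Z0 = Sat(crit) = {q0, q2, q3}, add states in Sat(crit ∨ busy) with every successor in Z. Already a fixed point.
Sat(A[(crit ∨ busy) U crit]) = {q0, q2, q3}
Sat(AX A[(crit ∨ busy) U crit]) = {s : every successor in {q0, q2, q3}} = {q2, q3}

{q2, q3}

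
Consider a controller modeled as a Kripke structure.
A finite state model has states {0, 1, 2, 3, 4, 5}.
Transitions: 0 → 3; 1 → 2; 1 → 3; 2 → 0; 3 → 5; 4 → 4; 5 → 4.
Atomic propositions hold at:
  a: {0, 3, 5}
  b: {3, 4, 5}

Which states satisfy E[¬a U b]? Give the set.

Sat(¬a) = {1, 2, 4}
E[¬a U b]: least fixpoint, start Z0 = Sat(b) = {3, 4, 5}, add states in Sat(¬a) with some successor in Z. Z1 = {1, 3, 4, 5}; fixed.
Sat(E[¬a U b]) = {1, 3, 4, 5}

{1, 3, 4, 5}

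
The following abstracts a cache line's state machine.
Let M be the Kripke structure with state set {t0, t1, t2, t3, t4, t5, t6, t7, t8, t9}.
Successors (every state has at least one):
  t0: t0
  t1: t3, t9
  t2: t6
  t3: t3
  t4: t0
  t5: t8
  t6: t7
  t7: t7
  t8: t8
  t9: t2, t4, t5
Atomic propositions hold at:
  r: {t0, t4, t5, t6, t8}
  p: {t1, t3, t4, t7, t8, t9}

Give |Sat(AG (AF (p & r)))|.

2

Sat(p & r) = {t4, t8}
AF (p & r): least fixpoint, start Z0 = {t4, t8}, add states with every successor in Z. Z1 = {t4, t5, t8}; fixed.
Sat(AF (p & r)) = {t4, t5, t8}
AG (AF (p & r)): greatest fixpoint, start Z0 = {t4, t5, t8}, keep only states in Sat with every successor in Z. Z1 = {t5, t8}; fixed.
Sat(AG (AF (p & r))) = {t5, t8}
|Sat(AG (AF (p & r)))| = |{t5, t8}| = 2.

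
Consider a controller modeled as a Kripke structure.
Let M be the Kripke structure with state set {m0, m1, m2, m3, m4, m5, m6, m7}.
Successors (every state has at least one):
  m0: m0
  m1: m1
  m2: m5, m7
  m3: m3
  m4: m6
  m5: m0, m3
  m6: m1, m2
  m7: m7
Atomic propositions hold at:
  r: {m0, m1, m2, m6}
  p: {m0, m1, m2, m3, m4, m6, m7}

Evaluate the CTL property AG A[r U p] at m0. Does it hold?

Yes

A[r U p]: least fixpoint, start Z0 = Sat(p) = {m0, m1, m2, m3, m4, m6, m7}, add states in Sat(r) with every successor in Z. Already a fixed point.
Sat(A[r U p]) = {m0, m1, m2, m3, m4, m6, m7}
AG A[r U p]: greatest fixpoint, start Z0 = {m0, m1, m2, m3, m4, m6, m7}, keep only states in Sat with every successor in Z. Z1 = {m0, m1, m3, m4, m6, m7}; Z2 = {m0, m1, m3, m4, m7}; Z3 = {m0, m1, m3, m7}; fixed.
Sat(AG A[r U p]) = {m0, m1, m3, m7}
m0 ∈ Sat(AG A[r U p]) = {m0, m1, m3, m7}, so the formula holds at m0.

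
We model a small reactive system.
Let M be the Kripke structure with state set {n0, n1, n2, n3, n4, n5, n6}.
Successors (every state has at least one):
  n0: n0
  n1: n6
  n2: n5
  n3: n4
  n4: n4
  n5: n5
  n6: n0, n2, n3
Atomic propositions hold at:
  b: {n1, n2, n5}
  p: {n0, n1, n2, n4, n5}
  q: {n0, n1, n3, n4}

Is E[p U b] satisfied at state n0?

No

E[p U b]: least fixpoint, start Z0 = Sat(b) = {n1, n2, n5}, add states in Sat(p) with some successor in Z. Already a fixed point.
Sat(E[p U b]) = {n1, n2, n5}
n0 ∉ Sat(E[p U b]) = {n1, n2, n5}, so the formula does not hold at n0.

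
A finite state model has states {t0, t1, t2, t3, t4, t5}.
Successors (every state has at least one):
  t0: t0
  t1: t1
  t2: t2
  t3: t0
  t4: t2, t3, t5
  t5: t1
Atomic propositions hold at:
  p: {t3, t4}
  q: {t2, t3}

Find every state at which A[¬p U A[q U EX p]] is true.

Sat(¬p) = {t0, t1, t2, t5}
Sat(EX p) = {s : some successor in {t3, t4}} = {t4}
A[q U EX p]: least fixpoint, start Z0 = Sat(EX p) = {t4}, add states in Sat(q) with every successor in Z. Already a fixed point.
Sat(A[q U EX p]) = {t4}
A[¬p U A[q U EX p]]: least fixpoint, start Z0 = Sat(A[q U EX p]) = {t4}, add states in Sat(¬p) with every successor in Z. Already a fixed point.
Sat(A[¬p U A[q U EX p]]) = {t4}

{t4}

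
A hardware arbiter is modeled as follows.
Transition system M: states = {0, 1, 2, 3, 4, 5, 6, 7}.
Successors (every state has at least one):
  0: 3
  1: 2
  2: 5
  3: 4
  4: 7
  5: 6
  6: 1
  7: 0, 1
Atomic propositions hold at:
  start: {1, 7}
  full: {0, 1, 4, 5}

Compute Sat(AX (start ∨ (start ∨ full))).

{2, 3, 4, 6, 7}

Sat(start ∨ full) = {0, 1, 4, 5, 7}
Sat(start ∨ (start ∨ full)) = {0, 1, 4, 5, 7}
Sat(AX (start ∨ (start ∨ full))) = {s : every successor in {0, 1, 4, 5, 7}} = {2, 3, 4, 6, 7}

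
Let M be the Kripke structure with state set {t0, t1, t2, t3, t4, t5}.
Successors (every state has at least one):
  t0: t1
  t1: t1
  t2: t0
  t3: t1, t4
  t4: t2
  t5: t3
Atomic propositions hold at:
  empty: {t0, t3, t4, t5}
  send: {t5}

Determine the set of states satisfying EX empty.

{t2, t3, t5}

Sat(EX empty) = {s : some successor in {t0, t3, t4, t5}} = {t2, t3, t5}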